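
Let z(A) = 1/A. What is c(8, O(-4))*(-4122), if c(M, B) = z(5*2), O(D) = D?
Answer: -2061/5 ≈ -412.20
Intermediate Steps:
z(A) = 1/A
c(M, B) = ⅒ (c(M, B) = 1/(5*2) = 1/10 = ⅒)
c(8, O(-4))*(-4122) = (⅒)*(-4122) = -2061/5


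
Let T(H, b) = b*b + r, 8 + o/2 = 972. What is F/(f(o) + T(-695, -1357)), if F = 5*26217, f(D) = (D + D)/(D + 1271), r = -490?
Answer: 419340915/5889231697 ≈ 0.071205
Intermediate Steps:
o = 1928 (o = -16 + 2*972 = -16 + 1944 = 1928)
f(D) = 2*D/(1271 + D) (f(D) = (2*D)/(1271 + D) = 2*D/(1271 + D))
T(H, b) = -490 + b**2 (T(H, b) = b*b - 490 = b**2 - 490 = -490 + b**2)
F = 131085
F/(f(o) + T(-695, -1357)) = 131085/(2*1928/(1271 + 1928) + (-490 + (-1357)**2)) = 131085/(2*1928/3199 + (-490 + 1841449)) = 131085/(2*1928*(1/3199) + 1840959) = 131085/(3856/3199 + 1840959) = 131085/(5889231697/3199) = 131085*(3199/5889231697) = 419340915/5889231697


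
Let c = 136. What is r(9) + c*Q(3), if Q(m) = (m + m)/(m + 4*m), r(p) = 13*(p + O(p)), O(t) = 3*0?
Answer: 857/5 ≈ 171.40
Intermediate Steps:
O(t) = 0
r(p) = 13*p (r(p) = 13*(p + 0) = 13*p)
Q(m) = 2/5 (Q(m) = (2*m)/((5*m)) = (2*m)*(1/(5*m)) = 2/5)
r(9) + c*Q(3) = 13*9 + 136*(2/5) = 117 + 272/5 = 857/5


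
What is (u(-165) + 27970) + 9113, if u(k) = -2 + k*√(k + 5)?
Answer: 37081 - 660*I*√10 ≈ 37081.0 - 2087.1*I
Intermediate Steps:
u(k) = -2 + k*√(5 + k)
(u(-165) + 27970) + 9113 = ((-2 - 165*√(5 - 165)) + 27970) + 9113 = ((-2 - 660*I*√10) + 27970) + 9113 = (27968 - 660*I*√10) + 9113 = 37081 - 660*I*√10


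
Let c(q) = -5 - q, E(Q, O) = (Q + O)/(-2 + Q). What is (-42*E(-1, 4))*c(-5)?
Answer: 0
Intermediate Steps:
E(Q, O) = (O + Q)/(-2 + Q)
(-42*E(-1, 4))*c(-5) = (-42*(4 - 1)/(-2 - 1))*(-5 - 1*(-5)) = (-42*3/(-3))*(-5 + 5) = -(-14)*3*0 = -42*(-1)*0 = 42*0 = 0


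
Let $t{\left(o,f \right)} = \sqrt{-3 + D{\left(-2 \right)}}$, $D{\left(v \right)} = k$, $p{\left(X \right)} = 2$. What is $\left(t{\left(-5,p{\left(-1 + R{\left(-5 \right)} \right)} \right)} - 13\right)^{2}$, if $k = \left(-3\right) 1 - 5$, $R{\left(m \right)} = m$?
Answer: $\left(13 - i \sqrt{11}\right)^{2} \approx 158.0 - 86.232 i$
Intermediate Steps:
$k = -8$ ($k = -3 - 5 = -8$)
$D{\left(v \right)} = -8$
$t{\left(o,f \right)} = i \sqrt{11}$ ($t{\left(o,f \right)} = \sqrt{-3 - 8} = \sqrt{-11} = i \sqrt{11}$)
$\left(t{\left(-5,p{\left(-1 + R{\left(-5 \right)} \right)} \right)} - 13\right)^{2} = \left(i \sqrt{11} - 13\right)^{2} = \left(-13 + i \sqrt{11}\right)^{2}$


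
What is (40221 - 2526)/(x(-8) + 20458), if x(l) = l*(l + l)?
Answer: 12565/6862 ≈ 1.8311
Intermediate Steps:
x(l) = 2*l² (x(l) = l*(2*l) = 2*l²)
(40221 - 2526)/(x(-8) + 20458) = (40221 - 2526)/(2*(-8)² + 20458) = 37695/(2*64 + 20458) = 37695/(128 + 20458) = 37695/20586 = 37695*(1/20586) = 12565/6862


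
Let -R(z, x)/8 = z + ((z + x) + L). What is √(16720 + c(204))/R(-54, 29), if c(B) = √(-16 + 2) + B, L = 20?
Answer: √(16924 + I*√14)/472 ≈ 0.27562 + 3.0468e-5*I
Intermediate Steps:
c(B) = B + I*√14 (c(B) = √(-14) + B = I*√14 + B = B + I*√14)
R(z, x) = -160 - 16*z - 8*x (R(z, x) = -8*(z + ((z + x) + 20)) = -8*(z + ((x + z) + 20)) = -8*(z + (20 + x + z)) = -8*(20 + x + 2*z) = -160 - 16*z - 8*x)
√(16720 + c(204))/R(-54, 29) = √(16720 + (204 + I*√14))/(-160 - 16*(-54) - 8*29) = √(16924 + I*√14)/(-160 + 864 - 232) = √(16924 + I*√14)/472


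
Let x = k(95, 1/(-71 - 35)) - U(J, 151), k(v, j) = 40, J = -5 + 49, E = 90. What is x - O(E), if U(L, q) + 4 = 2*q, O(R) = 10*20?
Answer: -458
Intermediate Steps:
J = 44
O(R) = 200
U(L, q) = -4 + 2*q
x = -258 (x = 40 - (-4 + 2*151) = 40 - (-4 + 302) = 40 - 1*298 = 40 - 298 = -258)
x - O(E) = -258 - 1*200 = -258 - 200 = -458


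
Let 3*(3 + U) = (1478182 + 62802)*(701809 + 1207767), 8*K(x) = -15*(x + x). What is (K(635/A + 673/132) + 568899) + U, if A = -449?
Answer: 232538216851479973/237072 ≈ 9.8088e+11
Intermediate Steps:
K(x) = -15*x/4 (K(x) = (-15*(x + x))/8 = (-30*x)/8 = -15*x/4)
U = 2942626062775/3 (U = -3 + ((1478182 + 62802)*(701809 + 1207767))/3 = -3 + (1540984*1909576)/3 = -3 + (⅓)*2942626062784 = -3 + 2942626062784/3 = 2942626062775/3 ≈ 9.8088e+11)
(K(635/A + 673/132) + 568899) + U = (-15*(635/(-449) + 673/132)/4 + 568899) + 2942626062775/3 = (-15*(635*(-1/449) + 673*(1/132))/4 + 568899) + 2942626062775/3 = (-15*(-635/449 + 673/132)/4 + 568899) + 2942626062775/3 = (-15/4*218357/59268 + 568899) + 2942626062775/3 = (-1091785/79024 + 568899) + 2942626062775/3 = 44955582791/79024 + 2942626062775/3 = 232538216851479973/237072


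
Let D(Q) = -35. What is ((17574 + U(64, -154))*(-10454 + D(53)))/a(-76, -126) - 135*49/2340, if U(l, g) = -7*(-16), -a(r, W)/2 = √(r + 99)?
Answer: -147/52 + 92754227*√23/23 ≈ 1.9341e+7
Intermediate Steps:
a(r, W) = -2*√(99 + r) (a(r, W) = -2*√(r + 99) = -2*√(99 + r))
U(l, g) = 112
((17574 + U(64, -154))*(-10454 + D(53)))/a(-76, -126) - 135*49/2340 = ((17574 + 112)*(-10454 - 35))/((-2*√(99 - 76))) - 135*49/2340 = (17686*(-10489))/((-2*√23)) - 6615*1/2340 = -(-92754227)*√23/23 - 147/52 = 92754227*√23/23 - 147/52 = -147/52 + 92754227*√23/23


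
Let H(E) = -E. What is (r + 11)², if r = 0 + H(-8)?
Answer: 361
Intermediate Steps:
r = 8 (r = 0 - 1*(-8) = 0 + 8 = 8)
(r + 11)² = (8 + 11)² = 19² = 361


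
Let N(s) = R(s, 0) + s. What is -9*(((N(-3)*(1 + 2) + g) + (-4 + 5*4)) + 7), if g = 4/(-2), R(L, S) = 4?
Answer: -216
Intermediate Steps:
g = -2 (g = 4*(-½) = -2)
N(s) = 4 + s
-9*(((N(-3)*(1 + 2) + g) + (-4 + 5*4)) + 7) = -9*((((4 - 3)*(1 + 2) - 2) + (-4 + 5*4)) + 7) = -9*(((1*3 - 2) + (-4 + 20)) + 7) = -9*(((3 - 2) + 16) + 7) = -9*((1 + 16) + 7) = -9*(17 + 7) = -9*24 = -216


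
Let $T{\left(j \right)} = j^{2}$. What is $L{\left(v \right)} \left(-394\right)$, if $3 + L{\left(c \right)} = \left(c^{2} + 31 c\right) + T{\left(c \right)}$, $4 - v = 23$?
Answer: $-51220$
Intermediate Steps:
$v = -19$ ($v = 4 - 23 = -19$)
$L{\left(c \right)} = -3 + 2 c^{2} + 31 c$ ($L{\left(c \right)} = -3 + \left(\left(c^{2} + 31 c\right) + c^{2}\right) = -3 + \left(2 c^{2} + 31 c\right) = -3 + 2 c^{2} + 31 c$)
$L{\left(v \right)} \left(-394\right) = \left(-3 + 2 \left(-19\right)^{2} + 31 \left(-19\right)\right) \left(-394\right) = \left(-3 + 2 \cdot 361 - 589\right) \left(-394\right) = \left(-3 + 722 - 589\right) \left(-394\right) = 130 \left(-394\right) = -51220$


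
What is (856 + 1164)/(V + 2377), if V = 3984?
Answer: 2020/6361 ≈ 0.31756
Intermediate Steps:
(856 + 1164)/(V + 2377) = (856 + 1164)/(3984 + 2377) = 2020/6361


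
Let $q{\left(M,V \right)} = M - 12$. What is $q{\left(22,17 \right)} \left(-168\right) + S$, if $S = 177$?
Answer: $-1503$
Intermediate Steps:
$q{\left(M,V \right)} = -12 + M$ ($q{\left(M,V \right)} = M - 12 = -12 + M$)
$q{\left(22,17 \right)} \left(-168\right) + S = \left(-12 + 22\right) \left(-168\right) + 177 = 10 \left(-168\right) + 177 = -1680 + 177 = -1503$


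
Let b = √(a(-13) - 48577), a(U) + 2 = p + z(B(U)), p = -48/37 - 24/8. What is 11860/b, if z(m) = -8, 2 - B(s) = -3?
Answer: -5930*I*√66521486/898939 ≈ -53.803*I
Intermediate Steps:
B(s) = 5 (B(s) = 2 - 1*(-3) = 2 + 3 = 5)
p = -159/37 (p = -48*1/37 - 24*⅛ = -48/37 - 3 = -159/37 ≈ -4.2973)
a(U) = -529/37 (a(U) = -2 + (-159/37 - 8) = -2 - 455/37 = -529/37)
b = I*√66521486/37 (b = √(-529/37 - 48577) = √(-1797878/37) = I*√66521486/37 ≈ 220.43*I)
11860/b = 11860/((I*√66521486/37)) = 11860*(-I*√66521486/1797878) = -5930*I*√66521486/898939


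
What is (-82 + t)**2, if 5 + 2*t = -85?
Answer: 16129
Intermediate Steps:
t = -45 (t = -5/2 + (1/2)*(-85) = -5/2 - 85/2 = -45)
(-82 + t)**2 = (-82 - 45)**2 = (-127)**2 = 16129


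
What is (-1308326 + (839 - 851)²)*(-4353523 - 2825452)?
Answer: 9391405873450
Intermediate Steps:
(-1308326 + (839 - 851)²)*(-4353523 - 2825452) = (-1308326 + (-12)²)*(-7178975) = (-1308326 + 144)*(-7178975) = -1308182*(-7178975) = 9391405873450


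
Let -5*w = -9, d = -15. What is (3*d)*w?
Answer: -81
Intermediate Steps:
w = 9/5 (w = -⅕*(-9) = 9/5 ≈ 1.8000)
(3*d)*w = (3*(-15))*(9/5) = -45*9/5 = -81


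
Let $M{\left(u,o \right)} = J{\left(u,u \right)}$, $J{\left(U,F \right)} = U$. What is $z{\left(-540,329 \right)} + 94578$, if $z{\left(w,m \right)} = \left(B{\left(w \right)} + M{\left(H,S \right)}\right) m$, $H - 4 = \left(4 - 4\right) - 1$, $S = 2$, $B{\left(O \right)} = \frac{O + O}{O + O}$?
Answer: $95894$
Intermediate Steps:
$B{\left(O \right)} = 1$ ($B{\left(O \right)} = \frac{2 O}{2 O} = 2 O \frac{1}{2 O} = 1$)
$H = 3$ ($H = 4 + \left(\left(4 - 4\right) - 1\right) = 4 + \left(0 - 1\right) = 4 - 1 = 3$)
$M{\left(u,o \right)} = u$
$z{\left(w,m \right)} = 4 m$ ($z{\left(w,m \right)} = \left(1 + 3\right) m = 4 m$)
$z{\left(-540,329 \right)} + 94578 = 4 \cdot 329 + 94578 = 1316 + 94578 = 95894$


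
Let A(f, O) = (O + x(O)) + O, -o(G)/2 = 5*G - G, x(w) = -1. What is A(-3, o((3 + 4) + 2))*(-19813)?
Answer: 2872885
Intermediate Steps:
o(G) = -8*G (o(G) = -2*(5*G - G) = -8*G)
A(f, O) = -1 + 2*O (A(f, O) = (O - 1) + O = (-1 + O) + O = -1 + 2*O)
A(-3, o((3 + 4) + 2))*(-19813) = (-1 + 2*(-8*((3 + 4) + 2)))*(-19813) = (-1 + 2*(-8*(7 + 2)))*(-19813) = (-1 + 2*(-8*9))*(-19813) = (-1 + 2*(-72))*(-19813) = (-1 - 144)*(-19813) = -145*(-19813) = 2872885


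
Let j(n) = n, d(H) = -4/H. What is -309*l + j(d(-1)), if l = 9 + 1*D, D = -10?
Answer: 313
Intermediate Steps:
l = -1 (l = 9 + 1*(-10) = 9 - 10 = -1)
-309*l + j(d(-1)) = -309*(-1) - 4/(-1) = 309 - 4*(-1) = 309 + 4 = 313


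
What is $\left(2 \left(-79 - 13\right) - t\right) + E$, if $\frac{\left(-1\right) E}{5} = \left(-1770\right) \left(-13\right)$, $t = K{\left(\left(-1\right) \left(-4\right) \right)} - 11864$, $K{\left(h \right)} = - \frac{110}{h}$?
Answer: $- \frac{206685}{2} \approx -1.0334 \cdot 10^{5}$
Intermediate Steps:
$t = - \frac{23783}{2}$ ($t = - \frac{110}{\left(-1\right) \left(-4\right)} - 11864 = - \frac{110}{4} - 11864 = \left(-110\right) \frac{1}{4} - 11864 = - \frac{55}{2} - 11864 = - \frac{23783}{2} \approx -11892.0$)
$E = -115050$ ($E = - 5 \left(\left(-1770\right) \left(-13\right)\right) = \left(-5\right) 23010 = -115050$)
$\left(2 \left(-79 - 13\right) - t\right) + E = \left(2 \left(-79 - 13\right) - - \frac{23783}{2}\right) - 115050 = \left(2 \left(-92\right) + \frac{23783}{2}\right) - 115050 = \left(-184 + \frac{23783}{2}\right) - 115050 = \frac{23415}{2} - 115050 = - \frac{206685}{2}$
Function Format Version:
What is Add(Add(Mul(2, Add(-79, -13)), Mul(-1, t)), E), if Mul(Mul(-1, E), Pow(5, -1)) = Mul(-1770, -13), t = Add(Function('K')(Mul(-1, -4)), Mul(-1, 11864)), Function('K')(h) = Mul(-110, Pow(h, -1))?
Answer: Rational(-206685, 2) ≈ -1.0334e+5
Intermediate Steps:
t = Rational(-23783, 2) (t = Add(Mul(-110, Pow(Mul(-1, -4), -1)), Mul(-1, 11864)) = Add(Mul(-110, Pow(4, -1)), -11864) = Add(Mul(-110, Rational(1, 4)), -11864) = Add(Rational(-55, 2), -11864) = Rational(-23783, 2) ≈ -11892.)
E = -115050 (E = Mul(-5, Mul(-1770, -13)) = Mul(-5, 23010) = -115050)
Add(Add(Mul(2, Add(-79, -13)), Mul(-1, t)), E) = Add(Add(Mul(2, Add(-79, -13)), Mul(-1, Rational(-23783, 2))), -115050) = Add(Add(Mul(2, -92), Rational(23783, 2)), -115050) = Add(Add(-184, Rational(23783, 2)), -115050) = Add(Rational(23415, 2), -115050) = Rational(-206685, 2)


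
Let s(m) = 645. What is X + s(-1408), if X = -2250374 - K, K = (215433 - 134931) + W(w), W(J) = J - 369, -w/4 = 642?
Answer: -2327294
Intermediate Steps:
w = -2568 (w = -4*642 = -2568)
W(J) = -369 + J
K = 77565 (K = (215433 - 134931) + (-369 - 2568) = 80502 - 2937 = 77565)
X = -2327939 (X = -2250374 - 1*77565 = -2250374 - 77565 = -2327939)
X + s(-1408) = -2327939 + 645 = -2327294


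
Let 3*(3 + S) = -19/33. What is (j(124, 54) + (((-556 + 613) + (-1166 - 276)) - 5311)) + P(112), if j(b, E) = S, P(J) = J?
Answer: -652132/99 ≈ -6587.2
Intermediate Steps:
S = -316/99 (S = -3 + (-19/33)/3 = -3 + (-19*1/33)/3 = -3 + (⅓)*(-19/33) = -3 - 19/99 = -316/99 ≈ -3.1919)
j(b, E) = -316/99
(j(124, 54) + (((-556 + 613) + (-1166 - 276)) - 5311)) + P(112) = (-316/99 + (((-556 + 613) + (-1166 - 276)) - 5311)) + 112 = (-316/99 + ((57 - 1442) - 5311)) + 112 = (-316/99 + (-1385 - 5311)) + 112 = (-316/99 - 6696) + 112 = -663220/99 + 112 = -652132/99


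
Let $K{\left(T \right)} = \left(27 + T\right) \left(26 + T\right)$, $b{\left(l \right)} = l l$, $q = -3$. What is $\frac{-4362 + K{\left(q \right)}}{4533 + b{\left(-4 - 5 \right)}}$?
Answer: $- \frac{635}{769} \approx -0.82575$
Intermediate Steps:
$b{\left(l \right)} = l^{2}$
$K{\left(T \right)} = \left(26 + T\right) \left(27 + T\right)$
$\frac{-4362 + K{\left(q \right)}}{4533 + b{\left(-4 - 5 \right)}} = \frac{-4362 + \left(702 + \left(-3\right)^{2} + 53 \left(-3\right)\right)}{4533 + \left(-4 - 5\right)^{2}} = \frac{-4362 + \left(702 + 9 - 159\right)}{4533 + \left(-4 - 5\right)^{2}} = \frac{-4362 + 552}{4533 + \left(-9\right)^{2}} = - \frac{3810}{4533 + 81} = - \frac{3810}{4614} = \left(-3810\right) \frac{1}{4614} = - \frac{635}{769}$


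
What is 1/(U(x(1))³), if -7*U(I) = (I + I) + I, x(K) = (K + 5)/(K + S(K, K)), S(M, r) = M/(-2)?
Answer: -343/46656 ≈ -0.0073517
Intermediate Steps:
S(M, r) = -M/2 (S(M, r) = M*(-½) = -M/2)
x(K) = 2*(5 + K)/K (x(K) = (K + 5)/(K - K/2) = (5 + K)/((K/2)) = (5 + K)*(2/K) = 2*(5 + K)/K)
U(I) = -3*I/7 (U(I) = -((I + I) + I)/7 = -(2*I + I)/7 = -3*I/7)
1/(U(x(1))³) = 1/((-3*(2 + 10/1)/7)³) = 1/((-3*(2 + 10*1)/7)³) = 1/((-3*(2 + 10)/7)³) = 1/((-3/7*12)³) = 1/((-36/7)³) = 1/(-46656/343) = -343/46656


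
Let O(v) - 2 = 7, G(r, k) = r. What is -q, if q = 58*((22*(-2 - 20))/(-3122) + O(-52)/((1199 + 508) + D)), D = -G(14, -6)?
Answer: -24577790/2642773 ≈ -9.3000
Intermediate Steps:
O(v) = 9 (O(v) = 2 + 7 = 9)
D = -14 (D = -1*14 = -14)
q = 24577790/2642773 (q = 58*((22*(-2 - 20))/(-3122) + 9/((1199 + 508) - 14)) = 58*((22*(-22))*(-1/3122) + 9/(1707 - 14)) = 58*(-484*(-1/3122) + 9/1693) = 58*(242/1561 + 9*(1/1693)) = 58*(242/1561 + 9/1693) = 58*(423755/2642773) = 24577790/2642773 ≈ 9.3000)
-q = -1*24577790/2642773 = -24577790/2642773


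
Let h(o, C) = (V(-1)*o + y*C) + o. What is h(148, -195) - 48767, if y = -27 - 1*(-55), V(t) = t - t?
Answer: -54079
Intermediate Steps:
V(t) = 0
y = 28 (y = -27 + 55 = 28)
h(o, C) = o + 28*C (h(o, C) = (0*o + 28*C) + o = (0 + 28*C) + o = 28*C + o = o + 28*C)
h(148, -195) - 48767 = (148 + 28*(-195)) - 48767 = (148 - 5460) - 48767 = -5312 - 48767 = -54079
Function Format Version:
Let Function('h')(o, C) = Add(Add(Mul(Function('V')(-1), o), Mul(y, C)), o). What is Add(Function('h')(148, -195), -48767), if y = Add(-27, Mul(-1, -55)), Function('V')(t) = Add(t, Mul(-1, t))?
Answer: -54079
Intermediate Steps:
Function('V')(t) = 0
y = 28 (y = Add(-27, 55) = 28)
Function('h')(o, C) = Add(o, Mul(28, C)) (Function('h')(o, C) = Add(Add(Mul(0, o), Mul(28, C)), o) = Add(Add(0, Mul(28, C)), o) = Add(Mul(28, C), o) = Add(o, Mul(28, C)))
Add(Function('h')(148, -195), -48767) = Add(Add(148, Mul(28, -195)), -48767) = Add(Add(148, -5460), -48767) = Add(-5312, -48767) = -54079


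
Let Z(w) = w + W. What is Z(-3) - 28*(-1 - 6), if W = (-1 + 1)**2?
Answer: 193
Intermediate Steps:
W = 0 (W = 0**2 = 0)
Z(w) = w (Z(w) = w + 0 = w)
Z(-3) - 28*(-1 - 6) = -3 - 28*(-1 - 6) = -3 - 28*(-7) = -3 + 196 = 193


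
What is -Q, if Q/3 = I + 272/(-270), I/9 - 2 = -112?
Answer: 133786/45 ≈ 2973.0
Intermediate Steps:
I = -990 (I = 18 + 9*(-112) = 18 - 1008 = -990)
Q = -133786/45 (Q = 3*(-990 + 272/(-270)) = 3*(-990 + 272*(-1/270)) = 3*(-990 - 136/135) = 3*(-133786/135) = -133786/45 ≈ -2973.0)
-Q = -1*(-133786/45) = 133786/45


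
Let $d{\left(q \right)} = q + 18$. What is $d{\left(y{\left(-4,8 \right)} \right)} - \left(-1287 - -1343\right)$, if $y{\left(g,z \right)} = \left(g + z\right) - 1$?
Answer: $-35$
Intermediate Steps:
$y{\left(g,z \right)} = -1 + g + z$
$d{\left(q \right)} = 18 + q$
$d{\left(y{\left(-4,8 \right)} \right)} - \left(-1287 - -1343\right) = \left(18 - -3\right) - \left(-1287 - -1343\right) = \left(18 + 3\right) - \left(-1287 + 1343\right) = 21 - 56 = -35$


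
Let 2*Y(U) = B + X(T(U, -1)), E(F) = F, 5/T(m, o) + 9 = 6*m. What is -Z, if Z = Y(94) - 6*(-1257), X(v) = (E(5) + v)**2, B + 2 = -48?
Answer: -92771525/12321 ≈ -7529.5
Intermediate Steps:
T(m, o) = 5/(-9 + 6*m)
B = -50 (B = -2 - 48 = -50)
X(v) = (5 + v)**2
Y(U) = -25 + (5 + 5/(3*(-3 + 2*U)))**2/2 (Y(U) = (-50 + (5 + 5/(3*(-3 + 2*U)))**2)/2 = -25 + (5 + 5/(3*(-3 + 2*U)))**2/2)
Z = 92771525/12321 (Z = 25*(-49 - 18*94**2 + 60*94)/(9*(9 - 12*94 + 4*94**2)) - 6*(-1257) = 25*(-49 - 18*8836 + 5640)/(9*(9 - 1128 + 4*8836)) - 1*(-7542) = 25*(-49 - 159048 + 5640)/(9*(9 - 1128 + 35344)) + 7542 = (25/9)*(-153457)/34225 + 7542 = (25/9)*(1/34225)*(-153457) + 7542 = -153457/12321 + 7542 = 92771525/12321 ≈ 7529.5)
-Z = -1*92771525/12321 = -92771525/12321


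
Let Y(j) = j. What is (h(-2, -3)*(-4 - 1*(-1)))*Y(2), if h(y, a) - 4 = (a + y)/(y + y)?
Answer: -63/2 ≈ -31.500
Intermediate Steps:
h(y, a) = 4 + (a + y)/(2*y) (h(y, a) = 4 + (a + y)/(y + y) = 4 + (a + y)/((2*y)) = 4 + (a + y)*(1/(2*y)) = 4 + (a + y)/(2*y))
(h(-2, -3)*(-4 - 1*(-1)))*Y(2) = (((½)*(-3 + 9*(-2))/(-2))*(-4 - 1*(-1)))*2 = (((½)*(-½)*(-3 - 18))*(-4 + 1))*2 = (((½)*(-½)*(-21))*(-3))*2 = ((21/4)*(-3))*2 = -63/4*2 = -63/2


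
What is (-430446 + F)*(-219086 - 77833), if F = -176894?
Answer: 180330785460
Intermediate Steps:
(-430446 + F)*(-219086 - 77833) = (-430446 - 176894)*(-219086 - 77833) = -607340*(-296919) = 180330785460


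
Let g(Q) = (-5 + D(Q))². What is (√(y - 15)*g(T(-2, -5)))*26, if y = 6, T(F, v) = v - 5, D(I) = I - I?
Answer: 1950*I ≈ 1950.0*I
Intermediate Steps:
D(I) = 0
T(F, v) = -5 + v
g(Q) = 25 (g(Q) = (-5 + 0)² = (-5)² = 25)
(√(y - 15)*g(T(-2, -5)))*26 = (√(6 - 15)*25)*26 = (√(-9)*25)*26 = ((3*I)*25)*26 = (75*I)*26 = 1950*I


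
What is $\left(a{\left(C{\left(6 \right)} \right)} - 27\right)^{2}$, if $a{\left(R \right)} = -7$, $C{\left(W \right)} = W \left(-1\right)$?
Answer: $1156$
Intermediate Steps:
$C{\left(W \right)} = - W$
$\left(a{\left(C{\left(6 \right)} \right)} - 27\right)^{2} = \left(-7 - 27\right)^{2} = \left(-34\right)^{2} = 1156$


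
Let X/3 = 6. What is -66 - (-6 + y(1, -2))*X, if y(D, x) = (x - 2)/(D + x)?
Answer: -30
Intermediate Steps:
X = 18 (X = 3*6 = 18)
y(D, x) = (-2 + x)/(D + x)
-66 - (-6 + y(1, -2))*X = -66 - (-6 + (-2 - 2)/(1 - 2))*18 = -66 - (-6 - 4/(-1))*18 = -66 - (-6 - 1*(-4))*18 = -66 - (-6 + 4)*18 = -66 - (-2)*18 = -66 - 1*(-36) = -66 + 36 = -30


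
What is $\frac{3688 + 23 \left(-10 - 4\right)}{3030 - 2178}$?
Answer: $\frac{561}{142} \approx 3.9507$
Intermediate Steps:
$\frac{3688 + 23 \left(-10 - 4\right)}{3030 - 2178} = \frac{3688 + 23 \left(-14\right)}{852} = \left(3688 - 322\right) \frac{1}{852} = 3366 \cdot \frac{1}{852} = \frac{561}{142}$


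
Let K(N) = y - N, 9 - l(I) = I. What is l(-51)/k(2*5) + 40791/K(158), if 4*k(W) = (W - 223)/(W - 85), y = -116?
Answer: -1252161/19454 ≈ -64.365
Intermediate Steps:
l(I) = 9 - I
k(W) = (-223 + W)/(4*(-85 + W)) (k(W) = ((W - 223)/(W - 85))/4 = ((-223 + W)/(-85 + W))/4 = (-223 + W)/(4*(-85 + W)))
K(N) = -116 - N
l(-51)/k(2*5) + 40791/K(158) = (9 - 1*(-51))/(((-223 + 2*5)/(4*(-85 + 2*5)))) + 40791/(-116 - 1*158) = (9 + 51)/(((-223 + 10)/(4*(-85 + 10)))) + 40791/(-116 - 158) = 60/(((¼)*(-213)/(-75))) + 40791/(-274) = 60/(((¼)*(-1/75)*(-213))) + 40791*(-1/274) = 60/(71/100) - 40791/274 = 60*(100/71) - 40791/274 = 6000/71 - 40791/274 = -1252161/19454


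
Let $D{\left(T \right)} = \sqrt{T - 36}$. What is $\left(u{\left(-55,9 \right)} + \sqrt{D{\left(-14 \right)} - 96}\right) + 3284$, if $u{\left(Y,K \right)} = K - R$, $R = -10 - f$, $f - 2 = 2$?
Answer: $3307 + \sqrt{-96 + 5 i \sqrt{2}} \approx 3307.4 + 9.8046 i$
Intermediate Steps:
$f = 4$ ($f = 2 + 2 = 4$)
$R = -14$ ($R = -10 - 4 = -14$)
$D{\left(T \right)} = \sqrt{-36 + T}$
$u{\left(Y,K \right)} = 14 + K$ ($u{\left(Y,K \right)} = K - -14 = K + 14 = 14 + K$)
$\left(u{\left(-55,9 \right)} + \sqrt{D{\left(-14 \right)} - 96}\right) + 3284 = \left(\left(14 + 9\right) + \sqrt{\sqrt{-36 - 14} - 96}\right) + 3284 = \left(23 + \sqrt{\sqrt{-50} - 96}\right) + 3284 = \left(23 + \sqrt{5 i \sqrt{2} - 96}\right) + 3284 = \left(23 + \sqrt{-96 + 5 i \sqrt{2}}\right) + 3284 = 3307 + \sqrt{-96 + 5 i \sqrt{2}}$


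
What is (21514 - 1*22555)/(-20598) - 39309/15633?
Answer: -88156981/35778726 ≈ -2.4640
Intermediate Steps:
(21514 - 1*22555)/(-20598) - 39309/15633 = (21514 - 22555)*(-1/20598) - 39309*1/15633 = -1041*(-1/20598) - 13103/5211 = 347/6866 - 13103/5211 = -88156981/35778726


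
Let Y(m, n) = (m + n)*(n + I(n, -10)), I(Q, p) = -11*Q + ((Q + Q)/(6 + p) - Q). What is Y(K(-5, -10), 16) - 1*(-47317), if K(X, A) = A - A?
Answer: 44373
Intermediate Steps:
K(X, A) = 0
I(Q, p) = -12*Q + 2*Q/(6 + p) (I(Q, p) = -11*Q + ((2*Q)/(6 + p) - Q) = -11*Q + (2*Q/(6 + p) - Q) = -11*Q + (-Q + 2*Q/(6 + p)) = -12*Q + 2*Q/(6 + p))
Y(m, n) = -23*n*(m + n)/2 (Y(m, n) = (m + n)*(n - 2*n*(35 + 6*(-10))/(6 - 10)) = (m + n)*(n - 2*n*(35 - 60)/(-4)) = (m + n)*(n - 2*n*(-¼)*(-25)) = (m + n)*(n - 25*n/2) = (m + n)*(-23*n/2) = -23*n*(m + n)/2)
Y(K(-5, -10), 16) - 1*(-47317) = (23/2)*16*(-1*0 - 1*16) - 1*(-47317) = (23/2)*16*(0 - 16) + 47317 = (23/2)*16*(-16) + 47317 = -2944 + 47317 = 44373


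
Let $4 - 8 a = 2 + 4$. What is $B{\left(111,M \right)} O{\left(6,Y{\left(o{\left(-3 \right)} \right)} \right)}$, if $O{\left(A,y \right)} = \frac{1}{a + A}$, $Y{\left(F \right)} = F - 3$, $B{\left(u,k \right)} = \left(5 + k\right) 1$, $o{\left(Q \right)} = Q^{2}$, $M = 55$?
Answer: $\frac{240}{23} \approx 10.435$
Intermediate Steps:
$a = - \frac{1}{4}$ ($a = \frac{1}{2} - \frac{2 + 4}{8} = \frac{1}{2} - \frac{3}{4} = - \frac{1}{4} \approx -0.25$)
$B{\left(u,k \right)} = 5 + k$
$Y{\left(F \right)} = -3 + F$
$O{\left(A,y \right)} = \frac{1}{- \frac{1}{4} + A}$
$B{\left(111,M \right)} O{\left(6,Y{\left(o{\left(-3 \right)} \right)} \right)} = \left(5 + 55\right) \frac{4}{-1 + 4 \cdot 6} = 60 \frac{4}{-1 + 24} = 60 \cdot \frac{4}{23} = \frac{240}{23}$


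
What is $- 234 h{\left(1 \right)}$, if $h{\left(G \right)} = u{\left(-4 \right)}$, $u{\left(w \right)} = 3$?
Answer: $-702$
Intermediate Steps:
$h{\left(G \right)} = 3$
$- 234 h{\left(1 \right)} = \left(-234\right) 3 = -702$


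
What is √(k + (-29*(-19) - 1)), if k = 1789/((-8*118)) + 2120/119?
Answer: √446347359969/28084 ≈ 23.789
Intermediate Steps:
k = 1788389/112336 (k = 1789/(-944) + 2120*(1/119) = 1789*(-1/944) + 2120/119 = -1789/944 + 2120/119 = 1788389/112336 ≈ 15.920)
√(k + (-29*(-19) - 1)) = √(1788389/112336 + (-29*(-19) - 1)) = √(1788389/112336 + (551 - 1)) = √(1788389/112336 + 550) = √(63573189/112336) = √446347359969/28084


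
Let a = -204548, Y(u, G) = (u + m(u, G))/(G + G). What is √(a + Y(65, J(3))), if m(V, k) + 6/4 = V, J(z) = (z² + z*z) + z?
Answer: 5*I*√14432691/42 ≈ 452.27*I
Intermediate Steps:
J(z) = z + 2*z² (J(z) = (z² + z²) + z = 2*z² + z = z + 2*z²)
m(V, k) = -3/2 + V
Y(u, G) = (-3/2 + 2*u)/(2*G) (Y(u, G) = (u + (-3/2 + u))/(G + G) = (-3/2 + 2*u)/((2*G)) = (-3/2 + 2*u)*(1/(2*G)) = (-3/2 + 2*u)/(2*G))
√(a + Y(65, J(3))) = √(-204548 + (-¾ + 65)/((3*(1 + 2*3)))) = √(-204548 + (257/4)/(3*(1 + 6))) = √(-204548 + (257/4)/(3*7)) = √(-204548 + (257/4)/21) = √(-204548 + (1/21)*(257/4)) = √(-204548 + 257/84) = √(-17181775/84) = 5*I*√14432691/42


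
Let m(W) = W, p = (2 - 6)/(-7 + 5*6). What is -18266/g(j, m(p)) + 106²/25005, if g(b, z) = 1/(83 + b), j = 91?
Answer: -79472980184/25005 ≈ -3.1783e+6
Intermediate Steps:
p = -4/23 (p = -4/(-7 + 30) = -4/23 ≈ -0.17391)
-18266/g(j, m(p)) + 106²/25005 = -18266/(1/(83 + 91)) + 106²/25005 = -18266/(1/174) + 11236*(1/25005) = -18266/1/174 + 11236/25005 = -18266*174 + 11236/25005 = -3178284 + 11236/25005 = -79472980184/25005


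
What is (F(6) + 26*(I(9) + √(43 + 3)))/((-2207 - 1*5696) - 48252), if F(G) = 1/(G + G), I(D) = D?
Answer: -2809/673860 - 26*√46/56155 ≈ -0.0073088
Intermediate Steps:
F(G) = 1/(2*G)
(F(6) + 26*(I(9) + √(43 + 3)))/((-2207 - 1*5696) - 48252) = ((½)/6 + 26*(9 + √(43 + 3)))/((-2207 - 1*5696) - 48252) = ((½)*(⅙) + 26*(9 + √46))/((-2207 - 5696) - 48252) = (1/12 + (234 + 26*√46))/(-7903 - 48252) = (2809/12 + 26*√46)/(-56155) = (2809/12 + 26*√46)*(-1/56155) = -2809/673860 - 26*√46/56155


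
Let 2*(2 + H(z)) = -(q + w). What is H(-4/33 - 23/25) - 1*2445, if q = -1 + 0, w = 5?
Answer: -2449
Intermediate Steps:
q = -1
H(z) = -4 (H(z) = -2 + (-(-1 + 5))/2 = -2 + (-1*4)/2 = -2 + (½)*(-4) = -2 - 2 = -4)
H(-4/33 - 23/25) - 1*2445 = -4 - 1*2445 = -4 - 2445 = -2449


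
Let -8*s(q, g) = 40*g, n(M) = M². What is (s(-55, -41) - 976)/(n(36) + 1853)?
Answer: -771/3149 ≈ -0.24484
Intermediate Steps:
s(q, g) = -5*g
(s(-55, -41) - 976)/(n(36) + 1853) = (-5*(-41) - 976)/(36² + 1853) = (205 - 976)/(1296 + 1853) = -771/3149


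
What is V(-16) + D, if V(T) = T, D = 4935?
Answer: 4919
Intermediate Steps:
V(-16) + D = -16 + 4935 = 4919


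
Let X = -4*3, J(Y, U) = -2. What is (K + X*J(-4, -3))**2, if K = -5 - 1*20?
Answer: 1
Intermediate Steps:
K = -25 (K = -5 - 20 = -25)
X = -12
(K + X*J(-4, -3))**2 = (-25 - 12*(-2))**2 = (-25 + 24)**2 = (-1)**2 = 1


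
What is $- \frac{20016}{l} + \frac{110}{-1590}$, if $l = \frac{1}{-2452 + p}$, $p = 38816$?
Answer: $- \frac{115730030027}{159} \approx -7.2786 \cdot 10^{8}$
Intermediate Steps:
$l = \frac{1}{36364}$ ($l = \frac{1}{-2452 + 38816} = \frac{1}{36364} \approx 2.75 \cdot 10^{-5}$)
$- \frac{20016}{l} + \frac{110}{-1590} = - 20016 \frac{1}{\frac{1}{36364}} + \frac{110}{-1590} = \left(-20016\right) 36364 + 110 \left(- \frac{1}{1590}\right) = -727861824 - \frac{11}{159} = - \frac{115730030027}{159}$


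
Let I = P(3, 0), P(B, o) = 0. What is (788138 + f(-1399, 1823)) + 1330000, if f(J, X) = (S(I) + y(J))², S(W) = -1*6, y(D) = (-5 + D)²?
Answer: 3885670982238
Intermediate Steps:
I = 0
S(W) = -6
f(J, X) = (-6 + (-5 + J)²)²
(788138 + f(-1399, 1823)) + 1330000 = (788138 + (-6 + (-5 - 1399)²)²) + 1330000 = (788138 + (-6 + (-1404)²)²) + 1330000 = (788138 + (-6 + 1971216)²) + 1330000 = (788138 + 1971210²) + 1330000 = (788138 + 3885668864100) + 1330000 = 3885669652238 + 1330000 = 3885670982238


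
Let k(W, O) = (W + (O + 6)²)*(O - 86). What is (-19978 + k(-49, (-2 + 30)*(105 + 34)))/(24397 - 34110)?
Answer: -57829695152/9713 ≈ -5.9538e+6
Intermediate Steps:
k(W, O) = (-86 + O)*(W + (6 + O)²) (k(W, O) = (W + (6 + O)²)*(-86 + O) = (-86 + O)*(W + (6 + O)²))
(-19978 + k(-49, (-2 + 30)*(105 + 34)))/(24397 - 34110) = (-19978 + (-86*(-49) - 86*(6 + (-2 + 30)*(105 + 34))² + ((-2 + 30)*(105 + 34))*(-49) + ((-2 + 30)*(105 + 34))*(6 + (-2 + 30)*(105 + 34))²))/(24397 - 34110) = (-19978 + (4214 - 86*(6 + 28*139)² + (28*139)*(-49) + (28*139)*(6 + 28*139)²))/(-9713) = (-19978 + (4214 - 86*(6 + 3892)² + 3892*(-49) + 3892*(6 + 3892)²))*(-1/9713) = (-19978 + (4214 - 86*3898² - 190708 + 3892*3898²))*(-1/9713) = (-19978 + (4214 - 86*15194404 - 190708 + 3892*15194404))*(-1/9713) = (-19978 + (4214 - 1306718744 - 190708 + 59136620368))*(-1/9713) = (-19978 + 57829715130)*(-1/9713) = 57829695152*(-1/9713) = -57829695152/9713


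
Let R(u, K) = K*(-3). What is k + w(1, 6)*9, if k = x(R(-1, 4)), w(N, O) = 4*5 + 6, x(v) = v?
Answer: 222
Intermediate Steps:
R(u, K) = -3*K
w(N, O) = 26 (w(N, O) = 20 + 6 = 26)
k = -12 (k = -3*4 = -12)
k + w(1, 6)*9 = -12 + 26*9 = -12 + 234 = 222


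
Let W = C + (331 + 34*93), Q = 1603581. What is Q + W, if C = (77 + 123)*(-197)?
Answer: 1567674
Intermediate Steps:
C = -39400 (C = 200*(-197) = -39400)
W = -35907 (W = -39400 + (331 + 34*93) = -39400 + (331 + 3162) = -39400 + 3493 = -35907)
Q + W = 1603581 - 35907 = 1567674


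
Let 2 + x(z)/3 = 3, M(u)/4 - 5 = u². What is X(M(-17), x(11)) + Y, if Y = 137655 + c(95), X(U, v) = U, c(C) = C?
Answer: 138926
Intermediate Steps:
M(u) = 20 + 4*u²
x(z) = 3 (x(z) = -6 + 3*3 = -6 + 9 = 3)
Y = 137750 (Y = 137655 + 95 = 137750)
X(M(-17), x(11)) + Y = (20 + 4*(-17)²) + 137750 = (20 + 4*289) + 137750 = (20 + 1156) + 137750 = 1176 + 137750 = 138926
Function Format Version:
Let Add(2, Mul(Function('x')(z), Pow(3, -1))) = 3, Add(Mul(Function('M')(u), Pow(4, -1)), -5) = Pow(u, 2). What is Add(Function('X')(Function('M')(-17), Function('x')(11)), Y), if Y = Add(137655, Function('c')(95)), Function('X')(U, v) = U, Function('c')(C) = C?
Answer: 138926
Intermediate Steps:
Function('M')(u) = Add(20, Mul(4, Pow(u, 2)))
Function('x')(z) = 3 (Function('x')(z) = Add(-6, Mul(3, 3)) = Add(-6, 9) = 3)
Y = 137750 (Y = Add(137655, 95) = 137750)
Add(Function('X')(Function('M')(-17), Function('x')(11)), Y) = Add(Add(20, Mul(4, Pow(-17, 2))), 137750) = Add(Add(20, Mul(4, 289)), 137750) = Add(Add(20, 1156), 137750) = Add(1176, 137750) = 138926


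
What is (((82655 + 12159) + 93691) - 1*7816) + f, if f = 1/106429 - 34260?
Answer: 15584292042/106429 ≈ 1.4643e+5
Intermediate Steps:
f = -3646257539/106429 (f = 1/106429 - 34260 = -3646257539/106429 ≈ -34260.)
(((82655 + 12159) + 93691) - 1*7816) + f = (((82655 + 12159) + 93691) - 1*7816) - 3646257539/106429 = ((94814 + 93691) - 7816) - 3646257539/106429 = (188505 - 7816) - 3646257539/106429 = 180689 - 3646257539/106429 = 15584292042/106429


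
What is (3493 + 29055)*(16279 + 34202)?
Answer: 1643055588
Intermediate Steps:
(3493 + 29055)*(16279 + 34202) = 32548*50481 = 1643055588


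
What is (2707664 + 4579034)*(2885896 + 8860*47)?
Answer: 24062979392568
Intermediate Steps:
(2707664 + 4579034)*(2885896 + 8860*47) = 7286698*(2885896 + 416420) = 7286698*3302316 = 24062979392568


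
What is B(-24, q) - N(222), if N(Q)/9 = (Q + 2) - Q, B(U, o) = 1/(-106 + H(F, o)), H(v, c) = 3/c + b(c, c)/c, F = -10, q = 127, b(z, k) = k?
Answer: -240103/13332 ≈ -18.010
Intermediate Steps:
H(v, c) = 1 + 3/c (H(v, c) = 3/c + c/c = 3/c + 1 = 1 + 3/c)
B(U, o) = 1/(-106 + (3 + o)/o)
N(Q) = 18 (N(Q) = 9*((Q + 2) - Q) = 9*((2 + Q) - Q) = 9*2 = 18)
B(-24, q) - N(222) = -1*127/(-3 + 105*127) - 1*18 = -1*127/(-3 + 13335) - 18 = -1*127/13332 - 18 = -1*127*1/13332 - 18 = -127/13332 - 18 = -240103/13332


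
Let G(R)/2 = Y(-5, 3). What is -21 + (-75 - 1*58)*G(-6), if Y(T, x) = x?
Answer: -819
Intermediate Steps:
G(R) = 6 (G(R) = 2*3 = 6)
-21 + (-75 - 1*58)*G(-6) = -21 + (-75 - 1*58)*6 = -21 + (-75 - 58)*6 = -21 - 133*6 = -21 - 798 = -819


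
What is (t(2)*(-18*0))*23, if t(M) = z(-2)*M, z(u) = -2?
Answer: 0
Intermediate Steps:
t(M) = -2*M
(t(2)*(-18*0))*23 = ((-2*2)*(-18*0))*23 = -4*0*23 = 0*23 = 0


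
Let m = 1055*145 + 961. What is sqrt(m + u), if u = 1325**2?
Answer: sqrt(1909561) ≈ 1381.9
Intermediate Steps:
m = 153936 (m = 152975 + 961 = 153936)
u = 1755625
sqrt(m + u) = sqrt(153936 + 1755625) = sqrt(1909561)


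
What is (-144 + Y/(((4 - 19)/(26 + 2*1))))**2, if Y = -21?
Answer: 274576/25 ≈ 10983.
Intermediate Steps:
(-144 + Y/(((4 - 19)/(26 + 2*1))))**2 = (-144 - 21*(26 + 2*1)/(4 - 19))**2 = (-144 - 21/((-15/(26 + 2))))**2 = (-144 - 21/((-15/28)))**2 = (-144 - 21/((-15*1/28)))**2 = (-144 - 21/(-15/28))**2 = (-144 - 21*(-28/15))**2 = (-144 + 196/5)**2 = (-524/5)**2 = 274576/25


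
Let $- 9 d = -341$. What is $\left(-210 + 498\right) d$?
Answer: $10912$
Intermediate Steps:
$d = \frac{341}{9}$ ($d = \left(- \frac{1}{9}\right) \left(-341\right) = \frac{341}{9} \approx 37.889$)
$\left(-210 + 498\right) d = \left(-210 + 498\right) \frac{341}{9} = 288 \cdot \frac{341}{9} = 10912$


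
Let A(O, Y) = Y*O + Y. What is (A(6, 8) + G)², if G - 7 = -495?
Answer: 186624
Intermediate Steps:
A(O, Y) = Y + O*Y (A(O, Y) = O*Y + Y = Y + O*Y)
G = -488 (G = 7 - 495 = -488)
(A(6, 8) + G)² = (8*(1 + 6) - 488)² = (8*7 - 488)² = (56 - 488)² = (-432)² = 186624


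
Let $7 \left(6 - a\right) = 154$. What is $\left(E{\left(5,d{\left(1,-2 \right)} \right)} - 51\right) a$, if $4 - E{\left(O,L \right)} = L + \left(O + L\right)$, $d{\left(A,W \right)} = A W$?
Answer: $768$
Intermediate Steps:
$E{\left(O,L \right)} = 4 - O - 2 L$ ($E{\left(O,L \right)} = 4 - \left(L + \left(O + L\right)\right) = 4 - \left(L + \left(L + O\right)\right) = 4 - \left(O + 2 L\right) = 4 - O - 2 L$)
$a = -16$ ($a = 6 - 22 = -16$)
$\left(E{\left(5,d{\left(1,-2 \right)} \right)} - 51\right) a = \left(\left(4 - 5 - 2 \cdot 1 \left(-2\right)\right) - 51\right) \left(-16\right) = \left(\left(4 - 5 - -4\right) - 51\right) \left(-16\right) = \left(\left(4 - 5 + 4\right) - 51\right) \left(-16\right) = \left(3 - 51\right) \left(-16\right) = \left(-48\right) \left(-16\right) = 768$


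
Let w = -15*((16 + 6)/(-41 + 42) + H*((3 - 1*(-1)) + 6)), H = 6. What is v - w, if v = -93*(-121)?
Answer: 12483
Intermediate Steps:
v = 11253
w = -1230 (w = -15*((16 + 6)/(-41 + 42) + 6*((3 - 1*(-1)) + 6)) = -15*(22/1 + 6*((3 + 1) + 6)) = -15*(22*1 + 6*(4 + 6)) = -15*(22 + 6*10) = -15*(22 + 60) = -15*82 = -1230)
v - w = 11253 - 1*(-1230) = 11253 + 1230 = 12483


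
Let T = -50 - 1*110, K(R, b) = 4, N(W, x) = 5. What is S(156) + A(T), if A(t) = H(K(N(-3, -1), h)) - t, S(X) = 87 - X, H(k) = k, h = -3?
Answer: 95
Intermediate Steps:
T = -160 (T = -50 - 110 = -160)
A(t) = 4 - t
S(156) + A(T) = (87 - 1*156) + (4 - 1*(-160)) = (87 - 156) + (4 + 160) = -69 + 164 = 95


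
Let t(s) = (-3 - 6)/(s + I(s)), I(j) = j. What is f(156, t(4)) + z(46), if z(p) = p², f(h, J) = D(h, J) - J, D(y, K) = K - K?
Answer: 16937/8 ≈ 2117.1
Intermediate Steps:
D(y, K) = 0
t(s) = -9/(2*s) (t(s) = (-3 - 6)/(s + s) = -9*1/(2*s) = -9/(2*s))
f(h, J) = -J (f(h, J) = 0 - J = -J)
f(156, t(4)) + z(46) = -(-9)/(2*4) + 46² = -(-9)/(2*4) + 2116 = -1*(-9/8) + 2116 = 9/8 + 2116 = 16937/8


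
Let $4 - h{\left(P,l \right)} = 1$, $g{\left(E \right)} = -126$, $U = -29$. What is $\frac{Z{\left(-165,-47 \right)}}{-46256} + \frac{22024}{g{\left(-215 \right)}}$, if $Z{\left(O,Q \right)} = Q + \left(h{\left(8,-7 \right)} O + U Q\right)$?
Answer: $- \frac{72774685}{416304} \approx -174.81$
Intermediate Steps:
$h{\left(P,l \right)} = 3$ ($h{\left(P,l \right)} = 4 - 1 = 3$)
$Z{\left(O,Q \right)} = - 28 Q + 3 O$ ($Z{\left(O,Q \right)} = Q + \left(3 O - 29 Q\right) = Q + \left(- 29 Q + 3 O\right) = - 28 Q + 3 O$)
$\frac{Z{\left(-165,-47 \right)}}{-46256} + \frac{22024}{g{\left(-215 \right)}} = \frac{\left(-28\right) \left(-47\right) + 3 \left(-165\right)}{-46256} + \frac{22024}{-126} = \left(1316 - 495\right) \left(- \frac{1}{46256}\right) + 22024 \left(- \frac{1}{126}\right) = 821 \left(- \frac{1}{46256}\right) - \frac{11012}{63} = - \frac{821}{46256} - \frac{11012}{63} = - \frac{72774685}{416304}$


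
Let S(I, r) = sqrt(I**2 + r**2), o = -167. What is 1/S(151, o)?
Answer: sqrt(50690)/50690 ≈ 0.0044416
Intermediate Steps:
1/S(151, o) = 1/(sqrt(151**2 + (-167)**2)) = 1/(sqrt(22801 + 27889)) = 1/(sqrt(50690)) = sqrt(50690)/50690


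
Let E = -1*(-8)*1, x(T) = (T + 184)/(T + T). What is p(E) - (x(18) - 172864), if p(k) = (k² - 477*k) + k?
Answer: 3044059/18 ≈ 1.6911e+5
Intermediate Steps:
x(T) = (184 + T)/(2*T) (x(T) = (184 + T)/((2*T)) = (184 + T)*(1/(2*T)) = (184 + T)/(2*T))
E = 8 (E = 8*1 = 8)
p(k) = k² - 476*k
p(E) - (x(18) - 172864) = 8*(-476 + 8) - ((½)*(184 + 18)/18 - 172864) = 8*(-468) - ((½)*(1/18)*202 - 172864) = -3744 - (101/18 - 172864) = -3744 - 1*(-3111451/18) = -3744 + 3111451/18 = 3044059/18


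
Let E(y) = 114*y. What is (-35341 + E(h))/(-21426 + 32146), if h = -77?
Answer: -44119/10720 ≈ -4.1156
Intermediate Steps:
(-35341 + E(h))/(-21426 + 32146) = (-35341 + 114*(-77))/(-21426 + 32146) = (-35341 - 8778)/10720 = -44119*1/10720 = -44119/10720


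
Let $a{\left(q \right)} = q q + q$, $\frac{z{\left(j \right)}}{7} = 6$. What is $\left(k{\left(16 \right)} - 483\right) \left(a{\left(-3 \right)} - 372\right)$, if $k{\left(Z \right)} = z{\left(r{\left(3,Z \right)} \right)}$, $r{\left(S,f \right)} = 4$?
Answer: $161406$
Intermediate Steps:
$z{\left(j \right)} = 42$ ($z{\left(j \right)} = 7 \cdot 6 = 42$)
$a{\left(q \right)} = q + q^{2}$ ($a{\left(q \right)} = q^{2} + q = q + q^{2}$)
$k{\left(Z \right)} = 42$
$\left(k{\left(16 \right)} - 483\right) \left(a{\left(-3 \right)} - 372\right) = \left(42 - 483\right) \left(- 3 \left(1 - 3\right) - 372\right) = - 441 \left(\left(-3\right) \left(-2\right) - 372\right) = - 441 \left(6 - 372\right) = \left(-441\right) \left(-366\right) = 161406$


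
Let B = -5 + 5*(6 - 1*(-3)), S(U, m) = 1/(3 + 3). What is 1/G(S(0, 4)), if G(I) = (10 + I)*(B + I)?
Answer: 36/14701 ≈ 0.0024488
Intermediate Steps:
S(U, m) = 1/6
B = 40 (B = -5 + 5*(6 + 3) = -5 + 5*9 = -5 + 45 = 40)
G(I) = (10 + I)*(40 + I)
1/G(S(0, 4)) = 1/(400 + (1/6)**2 + 50*(1/6)) = 1/(400 + 1/36 + 25/3) = 1/(14701/36) = 36/14701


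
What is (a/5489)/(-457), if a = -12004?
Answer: 12004/2508473 ≈ 0.0047854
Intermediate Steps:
(a/5489)/(-457) = (-12004/5489)/(-457) = -(-12004)/(457*5489) = -1/457*(-12004/5489) = 12004/2508473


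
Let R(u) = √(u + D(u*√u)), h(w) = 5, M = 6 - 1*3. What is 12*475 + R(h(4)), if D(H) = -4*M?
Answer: 5700 + I*√7 ≈ 5700.0 + 2.6458*I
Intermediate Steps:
M = 3 (M = 6 - 3 = 3)
D(H) = -12 (D(H) = -4*3 = -12)
R(u) = √(-12 + u) (R(u) = √(u - 12) = √(-12 + u))
12*475 + R(h(4)) = 12*475 + √(-12 + 5) = 5700 + √(-7) = 5700 + I*√7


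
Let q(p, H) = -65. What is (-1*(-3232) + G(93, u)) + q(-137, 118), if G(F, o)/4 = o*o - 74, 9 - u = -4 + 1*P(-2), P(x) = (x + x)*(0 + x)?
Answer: 2971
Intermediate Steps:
P(x) = 2*x² (P(x) = (2*x)*x = 2*x²)
u = 5 (u = 9 - (-4 + 1*(2*(-2)²)) = 9 - (-4 + 1*(2*4)) = 9 - (-4 + 1*8) = 9 - (-4 + 8) = 9 - 1*4 = 9 - 4 = 5)
G(F, o) = -296 + 4*o² (G(F, o) = 4*(o*o - 74) = 4*(o² - 74) = 4*(-74 + o²) = -296 + 4*o²)
(-1*(-3232) + G(93, u)) + q(-137, 118) = (-1*(-3232) + (-296 + 4*5²)) - 65 = (3232 + (-296 + 4*25)) - 65 = (3232 + (-296 + 100)) - 65 = (3232 - 196) - 65 = 3036 - 65 = 2971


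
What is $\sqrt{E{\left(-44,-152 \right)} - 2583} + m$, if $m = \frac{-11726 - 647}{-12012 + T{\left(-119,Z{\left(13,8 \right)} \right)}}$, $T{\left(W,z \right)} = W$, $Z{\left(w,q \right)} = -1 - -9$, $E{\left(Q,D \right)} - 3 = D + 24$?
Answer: $\frac{12373}{12131} + 2 i \sqrt{677} \approx 1.0199 + 52.038 i$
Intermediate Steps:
$E{\left(Q,D \right)} = 27 + D$ ($E{\left(Q,D \right)} = 3 + \left(D + 24\right) = 3 + \left(24 + D\right) = 27 + D$)
$Z{\left(w,q \right)} = 8$ ($Z{\left(w,q \right)} = -1 + 9 = 8$)
$m = \frac{12373}{12131}$ ($m = \frac{-11726 - 647}{-12012 - 119} = - \frac{12373}{-12131} = \left(-12373\right) \left(- \frac{1}{12131}\right) = \frac{12373}{12131} \approx 1.0199$)
$\sqrt{E{\left(-44,-152 \right)} - 2583} + m = \sqrt{\left(27 - 152\right) - 2583} + \frac{12373}{12131} = \sqrt{-125 - 2583} + \frac{12373}{12131} = \sqrt{-2708} + \frac{12373}{12131} = 2 i \sqrt{677} + \frac{12373}{12131} = \frac{12373}{12131} + 2 i \sqrt{677}$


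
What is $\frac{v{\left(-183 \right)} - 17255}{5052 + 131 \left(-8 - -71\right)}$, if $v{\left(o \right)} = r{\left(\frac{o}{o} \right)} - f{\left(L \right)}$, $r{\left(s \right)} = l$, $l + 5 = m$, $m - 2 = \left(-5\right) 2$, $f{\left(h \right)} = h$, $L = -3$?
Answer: $- \frac{1151}{887} \approx -1.2976$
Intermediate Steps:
$m = -8$ ($m = 2 - 10 = -8$)
$l = -13$ ($l = -5 - 8 = -13$)
$r{\left(s \right)} = -13$
$v{\left(o \right)} = -10$ ($v{\left(o \right)} = -13 - -3 = -13 + 3 = -10$)
$\frac{v{\left(-183 \right)} - 17255}{5052 + 131 \left(-8 - -71\right)} = \frac{-10 - 17255}{5052 + 131 \left(-8 - -71\right)} = - \frac{17265}{5052 + 131 \left(-8 + 71\right)} = - \frac{17265}{5052 + 131 \cdot 63} = - \frac{17265}{5052 + 8253} = - \frac{17265}{13305} = \left(-17265\right) \frac{1}{13305} = - \frac{1151}{887}$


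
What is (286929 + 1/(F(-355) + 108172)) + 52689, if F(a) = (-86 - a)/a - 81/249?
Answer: 1082449531331489/3187256068 ≈ 3.3962e+5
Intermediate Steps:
F(a) = -27/83 + (-86 - a)/a (F(a) = (-86 - a)/a - 81*1/249 = (-86 - a)/a - 27/83 = -27/83 + (-86 - a)/a)
(286929 + 1/(F(-355) + 108172)) + 52689 = (286929 + 1/((-110/83 - 86/(-355)) + 108172)) + 52689 = (286929 + 1/((-110/83 - 86*(-1/355)) + 108172)) + 52689 = (286929 + 1/((-110/83 + 86/355) + 108172)) + 52689 = (286929 + 1/(-31912/29465 + 108172)) + 52689 = (286929 + 1/(3187256068/29465)) + 52689 = (286929 + 29465/3187256068) + 52689 = 914516196364637/3187256068 + 52689 = 1082449531331489/3187256068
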